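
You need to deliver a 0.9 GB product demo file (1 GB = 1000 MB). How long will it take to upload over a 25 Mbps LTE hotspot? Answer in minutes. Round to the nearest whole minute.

5 minutes

File: 0.9 GB = 7200.0 Mb.
At 25 Mbps: 7200.0 / 25 = 288.0 s ≈ 4.8 minutes.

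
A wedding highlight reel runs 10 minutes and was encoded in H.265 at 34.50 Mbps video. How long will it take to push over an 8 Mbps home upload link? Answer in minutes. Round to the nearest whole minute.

43 minutes

10 min = 600 s
File: 34.500 Mbps × 600 s = 20700.0 Mb.
At 8 Mbps: 20700.0 / 8 = 2587.5 s ≈ 43.1 minutes.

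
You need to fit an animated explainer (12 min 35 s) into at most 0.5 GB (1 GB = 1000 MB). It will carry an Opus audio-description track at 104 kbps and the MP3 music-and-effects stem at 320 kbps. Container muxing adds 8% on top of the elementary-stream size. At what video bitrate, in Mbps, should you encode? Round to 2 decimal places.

4.48 Mbps

Budget: 0.5 GB = 4000.0 Mb.
Stream payload after overhead: 4000.0 / 1.08 = 3703.7 Mb.
12 min 35 s = 755 s
Total bitrate budget: 3703.7 Mb / 755 s = 4.906 Mbps.
Audio total: 104 + 320 = 424 kbps = 0.424 Mbps.
Video: 4.906 − 0.424 = 4.482 Mbps.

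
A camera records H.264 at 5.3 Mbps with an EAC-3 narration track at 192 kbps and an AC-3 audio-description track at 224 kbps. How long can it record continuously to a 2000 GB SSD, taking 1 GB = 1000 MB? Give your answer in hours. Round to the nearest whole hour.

Audio total: 192 + 224 = 416 kbps = 0.416 Mbps.
Total bitrate: 5.3 + 0.416 = 5.716 Mbps.
Capacity: 2000 GB = 16,000,000 Mb.
Recording time: 16,000,000 / 5.716 = 2,799,160 s ≈ 778 hours.

778 hours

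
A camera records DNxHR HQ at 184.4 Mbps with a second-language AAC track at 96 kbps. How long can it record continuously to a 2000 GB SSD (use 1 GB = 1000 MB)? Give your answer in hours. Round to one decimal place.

24.1 hours

Audio: 96 kbps = 0.096 Mbps.
Total bitrate: 184.4 + 0.096 = 184.496 Mbps.
Capacity: 2000 GB = 16,000,000 Mb.
Recording time: 16,000,000 / 184.496 = 86,723 s ≈ 24.1 hours.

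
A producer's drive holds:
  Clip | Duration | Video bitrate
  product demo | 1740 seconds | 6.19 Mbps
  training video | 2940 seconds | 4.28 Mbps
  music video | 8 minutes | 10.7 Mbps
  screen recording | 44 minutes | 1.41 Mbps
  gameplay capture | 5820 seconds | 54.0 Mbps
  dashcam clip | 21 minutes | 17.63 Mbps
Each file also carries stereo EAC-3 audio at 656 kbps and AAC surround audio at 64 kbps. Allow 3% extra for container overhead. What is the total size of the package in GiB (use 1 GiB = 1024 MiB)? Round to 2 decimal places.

Audio total: 656 + 64 = 720 kbps = 0.720 Mbps.
product demo: 6.910 Mbps × 1740 s × 1.03 = 12384.1 Mb
training video: 5.000 Mbps × 2940 s × 1.03 = 15141.0 Mb
music video: 11.420 Mbps × 480 s × 1.03 = 5646.0 Mb
screen recording: 2.130 Mbps × 2640 s × 1.03 = 5791.9 Mb
gameplay capture: 54.720 Mbps × 5820 s × 1.03 = 328024.5 Mb
dashcam clip: 18.350 Mbps × 1260 s × 1.03 = 23814.6 Mb
Total: 390802.2 Mb = 48850.3 MB.
= 45.50 GiB.

45.50 GiB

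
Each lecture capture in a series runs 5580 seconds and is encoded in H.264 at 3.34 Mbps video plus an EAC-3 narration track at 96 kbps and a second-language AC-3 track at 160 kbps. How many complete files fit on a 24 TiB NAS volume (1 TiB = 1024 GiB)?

Audio total: 96 + 160 = 256 kbps = 0.256 Mbps.
Total bitrate: 3.596 Mbps.
Per item: 3.596 Mbps × 5580 s = 20,066 Mb = 2,508 MB.
Capacity: 24 TiB = 211,106,233 Mb; 10520.76 items → 10520 complete.

10520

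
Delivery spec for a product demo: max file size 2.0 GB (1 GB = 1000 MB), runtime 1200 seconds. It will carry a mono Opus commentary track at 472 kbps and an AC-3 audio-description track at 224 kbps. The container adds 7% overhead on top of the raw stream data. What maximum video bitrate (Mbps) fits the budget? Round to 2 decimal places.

Budget: 2.0 GB = 16000.0 Mb.
Stream payload after overhead: 16000.0 / 1.07 = 14953.3 Mb.
Total bitrate budget: 14953.3 Mb / 1200 s = 12.461 Mbps.
Audio total: 472 + 224 = 696 kbps = 0.696 Mbps.
Video: 12.461 − 0.696 = 11.765 Mbps.

11.77 Mbps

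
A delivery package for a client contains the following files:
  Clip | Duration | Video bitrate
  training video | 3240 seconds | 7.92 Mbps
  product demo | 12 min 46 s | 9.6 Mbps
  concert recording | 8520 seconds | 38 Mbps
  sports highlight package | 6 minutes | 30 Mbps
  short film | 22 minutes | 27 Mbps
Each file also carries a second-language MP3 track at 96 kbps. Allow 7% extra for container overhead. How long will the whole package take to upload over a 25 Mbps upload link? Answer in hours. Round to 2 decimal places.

Audio: 96 kbps = 0.096 Mbps.
training video: 8.016 Mbps × 3240 s × 1.07 = 27789.9 Mb
product demo: 9.696 Mbps × 766 s × 1.07 = 7947.0 Mb
concert recording: 38.096 Mbps × 8520 s × 1.07 = 347298.4 Mb
sports highlight package: 30.096 Mbps × 360 s × 1.07 = 11593.0 Mb
short film: 27.096 Mbps × 1320 s × 1.07 = 38270.4 Mb
Total: 432898.6 Mb = 54112.3 MB.
At 25 Mbps: 432898.6 / 25 = 17316 s ≈ 4.81 hours.

4.81 hours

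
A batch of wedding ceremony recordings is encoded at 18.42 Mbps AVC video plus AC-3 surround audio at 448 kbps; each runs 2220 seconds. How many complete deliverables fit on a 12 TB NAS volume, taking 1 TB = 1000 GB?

Audio: 448 kbps = 0.448 Mbps.
Total bitrate: 18.868 Mbps.
Per item: 18.868 Mbps × 2220 s = 41,887 Mb = 5,236 MB.
Capacity: 12 TB = 96,000,000 Mb; 2291.88 items → 2291 complete.

2291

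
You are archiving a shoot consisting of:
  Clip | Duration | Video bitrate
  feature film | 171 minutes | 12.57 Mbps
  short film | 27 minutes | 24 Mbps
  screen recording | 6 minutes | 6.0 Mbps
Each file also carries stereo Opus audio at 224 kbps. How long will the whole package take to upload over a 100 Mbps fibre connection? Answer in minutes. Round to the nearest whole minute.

29 minutes

Audio: 224 kbps = 0.224 Mbps.
feature film: 12.794 Mbps × 10260 s = 131266.4 Mb
short film: 24.224 Mbps × 1620 s = 39242.9 Mb
screen recording: 6.224 Mbps × 360 s = 2240.6 Mb
Total: 172750.0 Mb = 21593.7 MB.
At 100 Mbps: 172750.0 / 100 = 1727 s ≈ 28.8 minutes.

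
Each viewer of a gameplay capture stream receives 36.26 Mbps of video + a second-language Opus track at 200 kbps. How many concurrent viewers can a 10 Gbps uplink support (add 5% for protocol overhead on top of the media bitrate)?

261

Audio: 200 kbps = 0.200 Mbps.
Per-viewer media rate: 36.460 Mbps.
On the wire with 5% overhead: 38.283 Mbps.
10 Gbps = 10,000 Mbps; 10,000 / 38.283 = 261.21 → 261 viewers.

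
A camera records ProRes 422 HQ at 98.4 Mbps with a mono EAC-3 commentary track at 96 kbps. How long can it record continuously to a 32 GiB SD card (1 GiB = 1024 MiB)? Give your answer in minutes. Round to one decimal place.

Audio: 96 kbps = 0.096 Mbps.
Total bitrate: 98.4 + 0.096 = 98.496 Mbps.
Capacity: 32 GiB = 274,878 Mb.
Recording time: 274,878 / 98.496 = 2,791 s ≈ 46.5 minutes.

46.5 minutes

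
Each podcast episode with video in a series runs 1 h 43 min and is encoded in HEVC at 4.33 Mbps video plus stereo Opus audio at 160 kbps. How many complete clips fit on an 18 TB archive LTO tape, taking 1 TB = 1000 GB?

5189

1 h 43 min = 103 min = 6180 s
Audio: 160 kbps = 0.160 Mbps.
Total bitrate: 4.490 Mbps.
Per item: 4.490 Mbps × 6180 s = 27,748 Mb = 3,469 MB.
Capacity: 18 TB = 144,000,000 Mb; 5189.53 items → 5189 complete.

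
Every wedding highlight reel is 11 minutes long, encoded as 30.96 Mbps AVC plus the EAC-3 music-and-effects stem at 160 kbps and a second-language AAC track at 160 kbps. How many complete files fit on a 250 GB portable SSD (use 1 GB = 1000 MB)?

96

11 min = 660 s
Audio total: 160 + 160 = 320 kbps = 0.320 Mbps.
Total bitrate: 31.280 Mbps.
Per item: 31.280 Mbps × 660 s = 20,645 Mb = 2,581 MB.
Capacity: 250 GB = 2,000,000 Mb; 96.88 items → 96 complete.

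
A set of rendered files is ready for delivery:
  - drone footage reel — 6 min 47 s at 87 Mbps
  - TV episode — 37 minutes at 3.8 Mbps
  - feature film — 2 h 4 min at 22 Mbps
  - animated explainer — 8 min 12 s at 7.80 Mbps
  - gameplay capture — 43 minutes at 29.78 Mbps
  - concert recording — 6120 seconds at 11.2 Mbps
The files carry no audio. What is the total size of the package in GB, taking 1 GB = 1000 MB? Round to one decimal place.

drone footage reel: 87.000 Mbps × 407 s = 35409.0 Mb
TV episode: 3.800 Mbps × 2220 s = 8436.0 Mb
feature film: 22.000 Mbps × 7440 s = 163680.0 Mb
animated explainer: 7.800 Mbps × 492 s = 3837.6 Mb
gameplay capture: 29.780 Mbps × 2580 s = 76832.4 Mb
concert recording: 11.200 Mbps × 6120 s = 68544.0 Mb
Total: 356739.0 Mb = 44592.4 MB.
= 44.59 GB.

44.6 GB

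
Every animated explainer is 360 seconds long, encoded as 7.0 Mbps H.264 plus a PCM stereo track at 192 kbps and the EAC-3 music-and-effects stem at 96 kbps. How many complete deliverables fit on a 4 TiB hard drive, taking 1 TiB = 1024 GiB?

13410

Audio total: 192 + 96 = 288 kbps = 0.288 Mbps.
Total bitrate: 7.288 Mbps.
Per item: 7.288 Mbps × 360 s = 2,624 Mb = 328.0 MB.
Capacity: 4 TiB = 35,184,372 Mb; 13410.31 items → 13410 complete.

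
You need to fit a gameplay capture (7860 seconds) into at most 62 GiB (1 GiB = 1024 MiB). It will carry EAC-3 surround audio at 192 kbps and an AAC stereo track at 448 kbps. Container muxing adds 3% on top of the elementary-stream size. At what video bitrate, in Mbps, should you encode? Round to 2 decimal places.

65.14 Mbps

Budget: 62 GiB = 532575.9 Mb.
Stream payload after overhead: 532575.9 / 1.03 = 517064.0 Mb.
Total bitrate budget: 517064.0 Mb / 7860 s = 65.784 Mbps.
Audio total: 192 + 448 = 640 kbps = 0.640 Mbps.
Video: 65.784 − 0.640 = 65.144 Mbps.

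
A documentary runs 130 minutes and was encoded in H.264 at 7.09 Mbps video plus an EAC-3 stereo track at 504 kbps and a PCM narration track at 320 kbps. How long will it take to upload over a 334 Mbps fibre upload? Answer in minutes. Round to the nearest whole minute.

130 min = 7800 s
Audio total: 504 + 320 = 824 kbps = 0.824 Mbps.
Total bitrate: 7.914 Mbps.
File: 7.914 Mbps × 7800 s = 61729.2 Mb.
At 334 Mbps: 61729.2 / 334 = 184.8 s ≈ 3.08 minutes.

3 minutes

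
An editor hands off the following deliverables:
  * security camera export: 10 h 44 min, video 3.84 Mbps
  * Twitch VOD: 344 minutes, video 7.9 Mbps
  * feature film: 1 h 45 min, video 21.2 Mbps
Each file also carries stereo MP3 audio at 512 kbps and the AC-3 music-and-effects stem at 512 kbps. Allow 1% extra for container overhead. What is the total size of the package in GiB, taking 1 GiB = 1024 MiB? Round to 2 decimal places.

Audio total: 512 + 512 = 1024 kbps = 1.024 Mbps.
security camera export: 4.864 Mbps × 38640 s × 1.01 = 189824.4 Mb
Twitch VOD: 8.924 Mbps × 20640 s × 1.01 = 186033.3 Mb
feature film: 22.224 Mbps × 6300 s × 1.01 = 141411.3 Mb
Total: 517269.0 Mb = 64658.6 MB.
= 60.22 GiB.

60.22 GiB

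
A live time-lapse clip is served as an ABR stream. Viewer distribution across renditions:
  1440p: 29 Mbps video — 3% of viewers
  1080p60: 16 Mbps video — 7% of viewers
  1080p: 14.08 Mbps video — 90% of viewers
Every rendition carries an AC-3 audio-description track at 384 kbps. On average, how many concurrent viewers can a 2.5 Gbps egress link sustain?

Audio: 384 kbps = 0.384 Mbps.
Average per-viewer bitrate: 0.03×29.384 + 0.07×16.384 + 0.90×14.464 = 15.046 Mbps.
2.5 Gbps = 2,500 Mbps; 2,500 / 15.046 = 166.16 → 166.

166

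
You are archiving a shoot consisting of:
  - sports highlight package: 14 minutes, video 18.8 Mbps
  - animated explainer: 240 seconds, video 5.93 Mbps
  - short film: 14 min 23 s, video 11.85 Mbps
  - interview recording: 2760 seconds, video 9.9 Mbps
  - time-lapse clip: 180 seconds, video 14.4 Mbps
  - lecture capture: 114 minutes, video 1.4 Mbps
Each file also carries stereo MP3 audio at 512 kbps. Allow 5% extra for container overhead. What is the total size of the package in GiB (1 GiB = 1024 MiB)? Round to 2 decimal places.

Audio: 512 kbps = 0.512 Mbps.
sports highlight package: 19.312 Mbps × 840 s × 1.05 = 17033.2 Mb
animated explainer: 6.442 Mbps × 240 s × 1.05 = 1623.4 Mb
short film: 12.362 Mbps × 863 s × 1.05 = 11201.8 Mb
interview recording: 10.412 Mbps × 2760 s × 1.05 = 30174.0 Mb
time-lapse clip: 14.912 Mbps × 180 s × 1.05 = 2818.4 Mb
lecture capture: 1.912 Mbps × 6840 s × 1.05 = 13732.0 Mb
Total: 76582.7 Mb = 9572.8 MB.
= 8.915 GiB.

8.92 GiB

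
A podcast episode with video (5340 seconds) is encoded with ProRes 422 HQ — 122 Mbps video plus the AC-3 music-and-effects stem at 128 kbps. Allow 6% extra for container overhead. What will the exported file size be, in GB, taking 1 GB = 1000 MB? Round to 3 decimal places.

86.412 GB

Audio: 128 kbps = 0.128 Mbps.
Total bitrate: 122 + 0.128 = 122.128 Mbps.
Stream data: 122.128 Mbps × 5340 s = 652163.5 Mb.
With 6% container overhead: ×1.06.
691,293 Mb ÷ 8 = 86,412 MB → 86.41 GB.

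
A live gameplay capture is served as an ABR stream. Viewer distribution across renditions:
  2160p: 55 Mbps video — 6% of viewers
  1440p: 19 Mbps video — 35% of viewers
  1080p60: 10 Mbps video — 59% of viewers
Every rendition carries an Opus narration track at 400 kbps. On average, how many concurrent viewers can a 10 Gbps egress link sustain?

615

Audio: 400 kbps = 0.400 Mbps.
Average per-viewer bitrate: 0.06×55.400 + 0.35×19.400 + 0.59×10.400 = 16.250 Mbps.
10 Gbps = 10,000 Mbps; 10,000 / 16.250 = 615.38 → 615.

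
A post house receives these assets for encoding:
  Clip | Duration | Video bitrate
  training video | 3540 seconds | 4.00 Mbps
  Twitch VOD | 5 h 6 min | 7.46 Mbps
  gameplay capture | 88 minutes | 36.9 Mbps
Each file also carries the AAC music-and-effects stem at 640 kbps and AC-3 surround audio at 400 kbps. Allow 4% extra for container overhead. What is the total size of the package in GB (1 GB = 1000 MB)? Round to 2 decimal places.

48.65 GB

Audio total: 640 + 400 = 1040 kbps = 1.040 Mbps.
training video: 5.040 Mbps × 3540 s × 1.04 = 18555.3 Mb
Twitch VOD: 8.500 Mbps × 18360 s × 1.04 = 162302.4 Mb
gameplay capture: 37.940 Mbps × 5280 s × 1.04 = 208336.1 Mb
Total: 389193.8 Mb = 48649.2 MB.
= 48.65 GB.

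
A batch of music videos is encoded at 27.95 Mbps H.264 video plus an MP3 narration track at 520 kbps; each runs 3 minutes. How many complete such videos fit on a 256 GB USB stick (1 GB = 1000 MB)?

3 min = 180 s
Audio: 520 kbps = 0.520 Mbps.
Total bitrate: 28.470 Mbps.
Per item: 28.470 Mbps × 180 s = 5,125 Mb = 640.6 MB.
Capacity: 256 GB = 2,048,000 Mb; 399.64 items → 399 complete.

399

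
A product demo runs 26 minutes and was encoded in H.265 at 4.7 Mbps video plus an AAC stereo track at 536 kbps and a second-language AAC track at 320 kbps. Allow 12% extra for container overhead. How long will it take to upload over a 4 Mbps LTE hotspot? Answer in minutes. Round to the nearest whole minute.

40 minutes

26 min = 1560 s
Audio total: 536 + 320 = 856 kbps = 0.856 Mbps.
Total bitrate: 5.556 Mbps.
File: 5.556 Mbps × 1560 s = 8667.4 Mb.
With 12% container overhead: ×1.12. → 9707.4 Mb.
At 4 Mbps: 9707.4 / 4 = 2426.9 s ≈ 40.4 minutes.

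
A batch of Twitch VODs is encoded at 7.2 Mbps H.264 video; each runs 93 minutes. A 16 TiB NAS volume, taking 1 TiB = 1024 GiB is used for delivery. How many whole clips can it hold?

3503

93 min = 5580 s
Per item: 7.200 Mbps × 5580 s = 40,176 Mb = 5,022 MB.
Capacity: 16 TiB = 140,737,488 Mb; 3503.02 items → 3503 complete.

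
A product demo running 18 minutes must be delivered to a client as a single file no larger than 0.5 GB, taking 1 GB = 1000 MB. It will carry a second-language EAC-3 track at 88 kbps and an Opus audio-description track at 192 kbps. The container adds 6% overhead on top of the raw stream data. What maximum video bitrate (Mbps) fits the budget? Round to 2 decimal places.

3.21 Mbps

Budget: 0.5 GB = 4000.0 Mb.
Stream payload after overhead: 4000.0 / 1.06 = 3773.6 Mb.
18 min = 1080 s
Total bitrate budget: 3773.6 Mb / 1080 s = 3.494 Mbps.
Audio total: 88 + 192 = 280 kbps = 0.280 Mbps.
Video: 3.494 − 0.280 = 3.214 Mbps.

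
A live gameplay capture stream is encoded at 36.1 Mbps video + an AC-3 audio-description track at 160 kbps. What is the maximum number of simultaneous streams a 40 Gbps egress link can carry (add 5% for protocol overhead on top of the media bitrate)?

Audio: 160 kbps = 0.160 Mbps.
Per-viewer media rate: 36.260 Mbps.
On the wire with 5% overhead: 38.073 Mbps.
40 Gbps = 40,000 Mbps; 40,000 / 38.073 = 1050.61 → 1050 viewers.

1050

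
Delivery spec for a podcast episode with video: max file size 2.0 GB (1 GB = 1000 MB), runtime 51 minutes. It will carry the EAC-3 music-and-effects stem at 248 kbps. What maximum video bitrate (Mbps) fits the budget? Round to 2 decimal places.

4.98 Mbps

Budget: 2.0 GB = 16000.0 Mb.
51 min = 3060 s
Total bitrate budget: 16000.0 Mb / 3060 s = 5.229 Mbps.
Audio: 248 kbps = 0.248 Mbps.
Video: 5.229 − 0.248 = 4.981 Mbps.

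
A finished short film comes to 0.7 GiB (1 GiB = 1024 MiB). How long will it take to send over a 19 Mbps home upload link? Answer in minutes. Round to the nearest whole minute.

5 minutes

File: 0.7 GiB = 6013.0 Mb.
At 19 Mbps: 6013.0 / 19 = 316.5 s ≈ 5.27 minutes.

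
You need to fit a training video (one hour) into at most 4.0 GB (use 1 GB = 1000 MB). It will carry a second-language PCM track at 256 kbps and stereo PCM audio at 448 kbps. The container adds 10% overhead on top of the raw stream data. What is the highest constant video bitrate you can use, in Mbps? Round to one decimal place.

Budget: 4.0 GB = 32000.0 Mb.
Stream payload after overhead: 32000.0 / 1.10 = 29090.9 Mb.
1 h = 3600 s
Total bitrate budget: 29090.9 Mb / 3600 s = 8.081 Mbps.
Audio total: 256 + 448 = 704 kbps = 0.704 Mbps.
Video: 8.081 − 0.704 = 7.377 Mbps.

7.4 Mbps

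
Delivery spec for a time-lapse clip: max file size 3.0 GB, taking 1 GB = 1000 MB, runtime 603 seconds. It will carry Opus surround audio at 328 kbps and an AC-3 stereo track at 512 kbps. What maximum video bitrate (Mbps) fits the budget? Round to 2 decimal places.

Budget: 3.0 GB = 24000.0 Mb.
Total bitrate budget: 24000.0 Mb / 603 s = 39.801 Mbps.
Audio total: 328 + 512 = 840 kbps = 0.840 Mbps.
Video: 39.801 − 0.840 = 38.961 Mbps.

38.96 Mbps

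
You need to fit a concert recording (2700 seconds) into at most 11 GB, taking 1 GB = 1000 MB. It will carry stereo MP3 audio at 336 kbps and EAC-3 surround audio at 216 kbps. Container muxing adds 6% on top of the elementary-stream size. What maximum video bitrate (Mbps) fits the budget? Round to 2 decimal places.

Budget: 11 GB = 88000.0 Mb.
Stream payload after overhead: 88000.0 / 1.06 = 83018.9 Mb.
Total bitrate budget: 83018.9 Mb / 2700 s = 30.748 Mbps.
Audio total: 336 + 216 = 552 kbps = 0.552 Mbps.
Video: 30.748 − 0.552 = 30.196 Mbps.

30.20 Mbps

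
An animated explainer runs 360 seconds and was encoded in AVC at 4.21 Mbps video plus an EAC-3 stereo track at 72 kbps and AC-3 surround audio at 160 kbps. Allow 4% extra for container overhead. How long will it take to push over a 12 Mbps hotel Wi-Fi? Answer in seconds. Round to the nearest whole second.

139 seconds

Audio total: 72 + 160 = 232 kbps = 0.232 Mbps.
Total bitrate: 4.442 Mbps.
File: 4.442 Mbps × 360 s = 1599.1 Mb.
With 4% container overhead: ×1.04. → 1663.1 Mb.
At 12 Mbps: 1663.1 / 12 = 138.6 s ≈ 139 seconds.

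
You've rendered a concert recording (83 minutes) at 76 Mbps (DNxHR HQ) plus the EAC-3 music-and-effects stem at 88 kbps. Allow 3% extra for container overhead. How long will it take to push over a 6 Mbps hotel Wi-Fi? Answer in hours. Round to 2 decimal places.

83 min = 4980 s
Audio: 88 kbps = 0.088 Mbps.
Total bitrate: 76.088 Mbps.
File: 76.088 Mbps × 4980 s = 378918.2 Mb.
With 3% container overhead: ×1.03. → 390285.8 Mb.
At 6 Mbps: 390285.8 / 6 = 65047.6 s ≈ 18.1 hours.

18.07 hours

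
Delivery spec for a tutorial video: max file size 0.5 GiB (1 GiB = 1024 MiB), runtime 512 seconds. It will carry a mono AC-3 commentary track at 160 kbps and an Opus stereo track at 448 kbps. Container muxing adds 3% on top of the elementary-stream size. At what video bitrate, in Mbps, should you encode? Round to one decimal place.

7.5 Mbps

Budget: 0.5 GiB = 4295.0 Mb.
Stream payload after overhead: 4295.0 / 1.03 = 4169.9 Mb.
Total bitrate budget: 4169.9 Mb / 512 s = 8.144 Mbps.
Audio total: 160 + 448 = 608 kbps = 0.608 Mbps.
Video: 8.144 − 0.608 = 7.536 Mbps.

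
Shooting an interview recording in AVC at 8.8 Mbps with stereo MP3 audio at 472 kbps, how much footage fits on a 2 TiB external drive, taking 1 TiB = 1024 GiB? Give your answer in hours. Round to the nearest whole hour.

527 hours

Audio: 472 kbps = 0.472 Mbps.
Total bitrate: 8.8 + 0.472 = 9.272 Mbps.
Capacity: 2 TiB = 17,592,186 Mb.
Recording time: 17,592,186 / 9.272 = 1,897,345 s ≈ 527 hours.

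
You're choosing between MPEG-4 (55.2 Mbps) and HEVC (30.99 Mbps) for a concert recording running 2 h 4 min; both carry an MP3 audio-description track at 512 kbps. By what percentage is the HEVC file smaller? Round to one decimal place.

2 h 4 min = 124 min = 7440 s
Audio: 512 kbps = 0.512 Mbps.
MPEG-4: 55.712 Mbps × 7440 s = 414497.3 Mb = 48.254 GiB.
HEVC: 31.502 Mbps × 7440 s = 234374.9 Mb = 27.285 GiB.
Reduction: (1 − 27.285/48.254) × 100 = 43.46%.

43.5%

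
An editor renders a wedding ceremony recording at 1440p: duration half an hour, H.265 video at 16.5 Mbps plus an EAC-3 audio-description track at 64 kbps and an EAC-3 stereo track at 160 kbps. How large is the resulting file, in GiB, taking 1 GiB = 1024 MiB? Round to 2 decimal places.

3.50 GiB

30 min = 1800 s
Audio total: 64 + 160 = 224 kbps = 0.224 Mbps.
Total bitrate: 16.5 + 0.224 = 16.724 Mbps.
Stream data: 16.724 Mbps × 1800 s = 30103.2 Mb.
30,103 Mb = 3,762,900,000 bytes ÷ 1,073,741,824 = 3.504 GiB.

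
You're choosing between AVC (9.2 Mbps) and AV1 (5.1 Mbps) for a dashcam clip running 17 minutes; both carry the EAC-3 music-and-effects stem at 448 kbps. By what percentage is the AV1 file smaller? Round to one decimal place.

17 min = 1020 s
Audio: 448 kbps = 0.448 Mbps.
AVC: 9.648 Mbps × 1020 s = 9841.0 Mb = 1.230 GB.
AV1: 5.548 Mbps × 1020 s = 5659.0 Mb = 0.707 GB.
Reduction: (1 − 0.707/1.230) × 100 = 42.50%.

42.5%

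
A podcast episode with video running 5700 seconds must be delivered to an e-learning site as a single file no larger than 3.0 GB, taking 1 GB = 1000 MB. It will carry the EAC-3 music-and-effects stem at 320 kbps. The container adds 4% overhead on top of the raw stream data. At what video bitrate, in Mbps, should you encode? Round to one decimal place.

Budget: 3.0 GB = 24000.0 Mb.
Stream payload after overhead: 24000.0 / 1.04 = 23076.9 Mb.
Total bitrate budget: 23076.9 Mb / 5700 s = 4.049 Mbps.
Audio: 320 kbps = 0.320 Mbps.
Video: 4.049 − 0.320 = 3.729 Mbps.

3.7 Mbps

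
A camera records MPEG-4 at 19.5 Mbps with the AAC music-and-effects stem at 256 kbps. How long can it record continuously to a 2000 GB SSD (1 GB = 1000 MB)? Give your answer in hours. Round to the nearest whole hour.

Audio: 256 kbps = 0.256 Mbps.
Total bitrate: 19.5 + 0.256 = 19.756 Mbps.
Capacity: 2000 GB = 16,000,000 Mb.
Recording time: 16,000,000 / 19.756 = 809,881 s ≈ 225 hours.

225 hours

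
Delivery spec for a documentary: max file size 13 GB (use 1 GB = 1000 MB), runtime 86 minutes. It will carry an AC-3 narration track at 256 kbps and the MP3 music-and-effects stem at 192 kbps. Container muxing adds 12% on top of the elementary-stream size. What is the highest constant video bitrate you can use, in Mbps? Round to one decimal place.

Budget: 13 GB = 104000.0 Mb.
Stream payload after overhead: 104000.0 / 1.12 = 92857.1 Mb.
86 min = 5160 s
Total bitrate budget: 92857.1 Mb / 5160 s = 17.996 Mbps.
Audio total: 256 + 192 = 448 kbps = 0.448 Mbps.
Video: 17.996 − 0.448 = 17.548 Mbps.

17.5 Mbps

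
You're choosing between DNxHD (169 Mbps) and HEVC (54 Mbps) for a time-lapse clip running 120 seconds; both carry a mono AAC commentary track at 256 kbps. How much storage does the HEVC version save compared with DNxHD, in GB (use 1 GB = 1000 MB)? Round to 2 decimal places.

Audio: 256 kbps = 0.256 Mbps.
DNxHD: 169.256 Mbps × 120 s = 20310.7 Mb = 2.539 GB.
HEVC: 54.256 Mbps × 120 s = 6510.7 Mb = 0.814 GB.
Saving: 2.539 − 0.814 = 1.725 GB.

1.73 GB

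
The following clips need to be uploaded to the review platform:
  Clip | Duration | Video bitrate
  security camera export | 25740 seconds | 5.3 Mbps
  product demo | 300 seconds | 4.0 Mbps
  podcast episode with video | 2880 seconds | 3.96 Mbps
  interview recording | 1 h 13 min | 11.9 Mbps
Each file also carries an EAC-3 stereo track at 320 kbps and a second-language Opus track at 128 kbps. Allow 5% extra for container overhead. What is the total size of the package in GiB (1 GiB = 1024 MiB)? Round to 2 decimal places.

26.41 GiB

Audio total: 320 + 128 = 448 kbps = 0.448 Mbps.
security camera export: 5.748 Mbps × 25740 s × 1.05 = 155351.2 Mb
product demo: 4.448 Mbps × 300 s × 1.05 = 1401.1 Mb
podcast episode with video: 4.408 Mbps × 2880 s × 1.05 = 13329.8 Mb
interview recording: 12.348 Mbps × 4380 s × 1.05 = 56788.5 Mb
Total: 226870.6 Mb = 28358.8 MB.
= 26.41 GiB.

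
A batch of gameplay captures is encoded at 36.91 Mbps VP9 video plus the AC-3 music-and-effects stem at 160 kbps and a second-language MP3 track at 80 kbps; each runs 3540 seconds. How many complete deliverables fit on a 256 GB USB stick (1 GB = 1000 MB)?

Audio total: 160 + 80 = 240 kbps = 0.240 Mbps.
Total bitrate: 37.150 Mbps.
Per item: 37.150 Mbps × 3540 s = 131,511 Mb = 16,439 MB.
Capacity: 256 GB = 2,048,000 Mb; 15.57 items → 15 complete.

15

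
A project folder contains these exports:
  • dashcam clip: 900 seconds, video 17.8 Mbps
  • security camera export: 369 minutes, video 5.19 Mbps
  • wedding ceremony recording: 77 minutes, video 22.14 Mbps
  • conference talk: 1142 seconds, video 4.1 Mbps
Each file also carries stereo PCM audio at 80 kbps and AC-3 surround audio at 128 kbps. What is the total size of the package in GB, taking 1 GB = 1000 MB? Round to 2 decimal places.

Audio total: 80 + 128 = 208 kbps = 0.208 Mbps.
dashcam clip: 18.008 Mbps × 900 s = 16207.2 Mb
security camera export: 5.398 Mbps × 22140 s = 119511.7 Mb
wedding ceremony recording: 22.348 Mbps × 4620 s = 103247.8 Mb
conference talk: 4.308 Mbps × 1142 s = 4919.7 Mb
Total: 243886.4 Mb = 30485.8 MB.
= 30.49 GB.

30.49 GB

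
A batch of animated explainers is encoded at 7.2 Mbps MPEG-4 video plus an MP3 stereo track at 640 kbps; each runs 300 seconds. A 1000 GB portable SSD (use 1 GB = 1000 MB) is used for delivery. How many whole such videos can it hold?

Audio: 640 kbps = 0.640 Mbps.
Total bitrate: 7.840 Mbps.
Per item: 7.840 Mbps × 300 s = 2,352 Mb = 294.0 MB.
Capacity: 1000 GB = 8,000,000 Mb; 3401.36 items → 3401 complete.

3401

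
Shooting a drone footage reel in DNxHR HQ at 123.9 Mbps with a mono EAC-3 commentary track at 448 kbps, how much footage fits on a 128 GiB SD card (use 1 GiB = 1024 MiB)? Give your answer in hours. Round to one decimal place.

2.5 hours

Audio: 448 kbps = 0.448 Mbps.
Total bitrate: 123.9 + 0.448 = 124.348 Mbps.
Capacity: 128 GiB = 1,099,512 Mb.
Recording time: 1,099,512 / 124.348 = 8,842 s ≈ 2.46 hours.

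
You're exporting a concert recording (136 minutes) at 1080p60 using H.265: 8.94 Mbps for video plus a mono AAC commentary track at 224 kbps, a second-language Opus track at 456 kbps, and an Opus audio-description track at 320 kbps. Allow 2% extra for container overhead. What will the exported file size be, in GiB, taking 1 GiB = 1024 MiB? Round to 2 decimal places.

9.63 GiB

136 min = 8160 s
Audio total: 224 + 456 + 320 = 1000 kbps = 1.000 Mbps.
Total bitrate: 8.94 + 1.000 = 9.940 Mbps.
Stream data: 9.940 Mbps × 8160 s = 81110.4 Mb.
With 2% container overhead: ×1.02.
82,733 Mb = 10,341,576,000 bytes ÷ 1,073,741,824 = 9.631 GiB.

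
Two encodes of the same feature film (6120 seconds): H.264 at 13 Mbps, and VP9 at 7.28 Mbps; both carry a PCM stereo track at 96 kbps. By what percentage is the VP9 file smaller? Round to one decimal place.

Audio: 96 kbps = 0.096 Mbps.
H.264: 13.096 Mbps × 6120 s = 80147.5 Mb = 10.018 GB.
VP9: 7.376 Mbps × 6120 s = 45141.1 Mb = 5.643 GB.
Reduction: (1 − 5.643/10.018) × 100 = 43.68%.

43.7%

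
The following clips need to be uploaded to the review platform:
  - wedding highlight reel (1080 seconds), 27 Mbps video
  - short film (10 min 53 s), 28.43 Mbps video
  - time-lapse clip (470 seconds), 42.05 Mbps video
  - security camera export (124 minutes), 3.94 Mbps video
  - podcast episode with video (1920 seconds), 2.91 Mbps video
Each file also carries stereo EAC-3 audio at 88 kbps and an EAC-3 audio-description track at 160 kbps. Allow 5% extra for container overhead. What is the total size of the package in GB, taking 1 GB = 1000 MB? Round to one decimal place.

Audio total: 88 + 160 = 248 kbps = 0.248 Mbps.
wedding highlight reel: 27.248 Mbps × 1080 s × 1.05 = 30899.2 Mb
short film: 28.678 Mbps × 653 s × 1.05 = 19663.1 Mb
time-lapse clip: 42.298 Mbps × 470 s × 1.05 = 20874.1 Mb
security camera export: 4.188 Mbps × 7440 s × 1.05 = 32716.7 Mb
podcast episode with video: 3.158 Mbps × 1920 s × 1.05 = 6366.5 Mb
Total: 110519.5 Mb = 13814.9 MB.
= 13.81 GB.

13.8 GB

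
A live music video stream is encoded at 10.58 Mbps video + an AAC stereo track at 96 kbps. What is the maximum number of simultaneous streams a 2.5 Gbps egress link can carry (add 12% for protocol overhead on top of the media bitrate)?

209

Audio: 96 kbps = 0.096 Mbps.
Per-viewer media rate: 10.676 Mbps.
On the wire with 12% overhead: 11.957 Mbps.
2.5 Gbps = 2,500 Mbps; 2,500 / 11.957 = 209.08 → 209 viewers.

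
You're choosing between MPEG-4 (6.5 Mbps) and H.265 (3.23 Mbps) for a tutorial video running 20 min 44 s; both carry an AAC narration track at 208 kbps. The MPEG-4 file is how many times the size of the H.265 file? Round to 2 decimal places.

20 min 44 s = 1244 s
Audio: 208 kbps = 0.208 Mbps.
MPEG-4: 6.708 Mbps × 1244 s = 8344.8 Mb = 0.971 GiB.
H.265: 3.438 Mbps × 1244 s = 4276.9 Mb = 0.498 GiB.
Ratio: 0.971 / 0.498 = 1.951.

1.95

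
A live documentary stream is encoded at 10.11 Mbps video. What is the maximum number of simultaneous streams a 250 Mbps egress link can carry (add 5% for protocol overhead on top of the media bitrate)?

On the wire with 5% overhead: 10.616 Mbps.
250 Mbps = 250.0 Mbps; 250.0 / 10.616 = 23.55 → 23 viewers.

23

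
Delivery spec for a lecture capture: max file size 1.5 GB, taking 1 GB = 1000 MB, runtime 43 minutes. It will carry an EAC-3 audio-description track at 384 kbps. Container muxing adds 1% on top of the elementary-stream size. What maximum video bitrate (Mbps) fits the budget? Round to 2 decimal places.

4.22 Mbps

Budget: 1.5 GB = 12000.0 Mb.
Stream payload after overhead: 12000.0 / 1.01 = 11881.2 Mb.
43 min = 2580 s
Total bitrate budget: 11881.2 Mb / 2580 s = 4.605 Mbps.
Audio: 384 kbps = 0.384 Mbps.
Video: 4.605 − 0.384 = 4.221 Mbps.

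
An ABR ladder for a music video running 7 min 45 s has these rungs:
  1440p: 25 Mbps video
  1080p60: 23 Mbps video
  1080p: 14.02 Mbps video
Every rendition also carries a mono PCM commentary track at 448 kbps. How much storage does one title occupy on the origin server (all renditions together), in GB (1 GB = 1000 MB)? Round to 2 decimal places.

3.68 GB

7 min 45 s = 465 s
Audio: 448 kbps = 0.448 Mbps.
Sum of rendition bitrates: (25+0.448) + (23+0.448) + (14.02+0.448) = 63.364 Mbps.
× 465 s = 29,464 Mb = 3,683 MB = 3.683 GB.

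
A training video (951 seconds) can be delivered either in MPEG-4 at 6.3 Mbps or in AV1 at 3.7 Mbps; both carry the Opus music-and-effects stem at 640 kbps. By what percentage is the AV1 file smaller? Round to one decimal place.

Audio: 640 kbps = 0.640 Mbps.
MPEG-4: 6.940 Mbps × 951 s = 6599.9 Mb = 0.825 GB.
AV1: 4.340 Mbps × 951 s = 4127.3 Mb = 0.516 GB.
Reduction: (1 − 0.516/0.825) × 100 = 37.46%.

37.5%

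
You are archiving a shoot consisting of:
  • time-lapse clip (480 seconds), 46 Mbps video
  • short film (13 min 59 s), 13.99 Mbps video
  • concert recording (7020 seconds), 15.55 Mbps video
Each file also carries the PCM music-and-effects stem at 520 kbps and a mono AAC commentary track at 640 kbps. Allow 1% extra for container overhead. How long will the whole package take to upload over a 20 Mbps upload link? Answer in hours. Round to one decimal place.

Audio total: 520 + 640 = 1160 kbps = 1.160 Mbps.
time-lapse clip: 47.160 Mbps × 480 s × 1.01 = 22863.2 Mb
short film: 15.150 Mbps × 839 s × 1.01 = 12838.0 Mb
concert recording: 16.710 Mbps × 7020 s × 1.01 = 118477.2 Mb
Total: 154178.4 Mb = 19272.3 MB.
At 20 Mbps: 154178.4 / 20 = 7709 s ≈ 2.14 hours.

2.1 hours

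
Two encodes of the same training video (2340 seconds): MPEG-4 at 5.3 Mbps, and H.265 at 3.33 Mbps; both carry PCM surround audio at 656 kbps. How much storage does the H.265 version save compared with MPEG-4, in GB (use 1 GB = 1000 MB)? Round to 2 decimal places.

0.58 GB

Audio: 656 kbps = 0.656 Mbps.
MPEG-4: 5.956 Mbps × 2340 s = 13937.0 Mb = 1.742 GB.
H.265: 3.986 Mbps × 2340 s = 9327.2 Mb = 1.166 GB.
Saving: 1.742 − 1.166 = 0.576 GB.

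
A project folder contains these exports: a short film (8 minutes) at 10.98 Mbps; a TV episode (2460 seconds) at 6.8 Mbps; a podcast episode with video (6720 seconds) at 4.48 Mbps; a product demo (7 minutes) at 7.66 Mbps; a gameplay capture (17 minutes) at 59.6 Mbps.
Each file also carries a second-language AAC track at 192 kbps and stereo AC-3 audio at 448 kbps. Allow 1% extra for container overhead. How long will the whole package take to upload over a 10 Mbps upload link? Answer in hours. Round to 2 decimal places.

Audio total: 192 + 448 = 640 kbps = 0.640 Mbps.
short film: 11.620 Mbps × 480 s × 1.01 = 5633.4 Mb
TV episode: 7.440 Mbps × 2460 s × 1.01 = 18485.4 Mb
podcast episode with video: 5.120 Mbps × 6720 s × 1.01 = 34750.5 Mb
product demo: 8.300 Mbps × 420 s × 1.01 = 3520.9 Mb
gameplay capture: 60.240 Mbps × 1020 s × 1.01 = 62059.2 Mb
Total: 124449.4 Mb = 15556.2 MB.
At 10 Mbps: 124449.4 / 10 = 12445 s ≈ 3.46 hours.

3.46 hours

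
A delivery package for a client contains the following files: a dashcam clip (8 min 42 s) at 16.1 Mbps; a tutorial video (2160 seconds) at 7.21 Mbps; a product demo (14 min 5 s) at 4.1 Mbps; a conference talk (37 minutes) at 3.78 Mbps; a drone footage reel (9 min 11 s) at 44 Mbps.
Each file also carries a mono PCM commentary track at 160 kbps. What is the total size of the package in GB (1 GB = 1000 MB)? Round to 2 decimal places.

7.64 GB

Audio: 160 kbps = 0.160 Mbps.
dashcam clip: 16.260 Mbps × 522 s = 8487.7 Mb
tutorial video: 7.370 Mbps × 2160 s = 15919.2 Mb
product demo: 4.260 Mbps × 845 s = 3599.7 Mb
conference talk: 3.940 Mbps × 2220 s = 8746.8 Mb
drone footage reel: 44.160 Mbps × 551 s = 24332.2 Mb
Total: 61085.6 Mb = 7635.7 MB.
= 7.636 GB.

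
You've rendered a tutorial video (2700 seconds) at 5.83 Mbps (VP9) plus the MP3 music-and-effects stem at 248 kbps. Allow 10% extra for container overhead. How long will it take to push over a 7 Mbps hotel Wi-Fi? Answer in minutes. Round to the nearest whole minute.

43 minutes

Audio: 248 kbps = 0.248 Mbps.
Total bitrate: 6.078 Mbps.
File: 6.078 Mbps × 2700 s = 16410.6 Mb.
With 10% container overhead: ×1.10. → 18051.7 Mb.
At 7 Mbps: 18051.7 / 7 = 2578.8 s ≈ 43 minutes.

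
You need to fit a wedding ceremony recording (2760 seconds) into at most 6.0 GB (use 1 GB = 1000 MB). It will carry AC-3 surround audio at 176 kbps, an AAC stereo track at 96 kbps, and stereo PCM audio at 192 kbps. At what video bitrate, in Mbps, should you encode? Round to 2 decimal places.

Budget: 6.0 GB = 48000.0 Mb.
Total bitrate budget: 48000.0 Mb / 2760 s = 17.391 Mbps.
Audio total: 176 + 96 + 192 = 464 kbps = 0.464 Mbps.
Video: 17.391 − 0.464 = 16.927 Mbps.

16.93 Mbps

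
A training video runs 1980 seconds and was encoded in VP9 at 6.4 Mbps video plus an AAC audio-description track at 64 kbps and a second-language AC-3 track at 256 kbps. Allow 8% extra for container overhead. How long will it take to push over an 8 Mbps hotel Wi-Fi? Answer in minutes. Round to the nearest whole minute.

Audio total: 64 + 256 = 320 kbps = 0.320 Mbps.
Total bitrate: 6.720 Mbps.
File: 6.720 Mbps × 1980 s = 13305.6 Mb.
With 8% container overhead: ×1.08. → 14370.0 Mb.
At 8 Mbps: 14370.0 / 8 = 1796.3 s ≈ 29.9 minutes.

30 minutes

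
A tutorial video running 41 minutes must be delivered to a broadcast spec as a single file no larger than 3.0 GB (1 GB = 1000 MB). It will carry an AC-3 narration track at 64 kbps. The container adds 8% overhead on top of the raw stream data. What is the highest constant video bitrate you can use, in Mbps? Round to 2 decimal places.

Budget: 3.0 GB = 24000.0 Mb.
Stream payload after overhead: 24000.0 / 1.08 = 22222.2 Mb.
41 min = 2460 s
Total bitrate budget: 22222.2 Mb / 2460 s = 9.033 Mbps.
Audio: 64 kbps = 0.064 Mbps.
Video: 9.033 − 0.064 = 8.969 Mbps.

8.97 Mbps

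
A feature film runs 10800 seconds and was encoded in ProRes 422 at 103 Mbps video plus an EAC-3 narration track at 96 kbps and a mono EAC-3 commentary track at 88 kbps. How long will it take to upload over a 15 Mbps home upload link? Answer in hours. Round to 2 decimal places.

20.64 hours

Audio total: 96 + 88 = 184 kbps = 0.184 Mbps.
Total bitrate: 103.184 Mbps.
File: 103.184 Mbps × 10800 s = 1114387.2 Mb.
At 15 Mbps: 1114387.2 / 15 = 74292.5 s ≈ 20.6 hours.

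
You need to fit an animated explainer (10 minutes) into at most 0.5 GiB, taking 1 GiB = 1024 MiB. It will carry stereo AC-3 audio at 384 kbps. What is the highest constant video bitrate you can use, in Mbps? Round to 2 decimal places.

6.77 Mbps

Budget: 0.5 GiB = 4295.0 Mb.
10 min = 600 s
Total bitrate budget: 4295.0 Mb / 600 s = 7.158 Mbps.
Audio: 384 kbps = 0.384 Mbps.
Video: 7.158 − 0.384 = 6.774 Mbps.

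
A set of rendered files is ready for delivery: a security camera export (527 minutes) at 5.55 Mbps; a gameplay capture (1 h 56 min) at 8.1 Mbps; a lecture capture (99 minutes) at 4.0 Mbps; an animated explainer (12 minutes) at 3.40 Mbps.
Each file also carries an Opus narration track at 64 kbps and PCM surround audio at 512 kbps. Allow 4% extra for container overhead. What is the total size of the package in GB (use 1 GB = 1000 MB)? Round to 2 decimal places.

36.94 GB

Audio total: 64 + 512 = 576 kbps = 0.576 Mbps.
security camera export: 6.126 Mbps × 31620 s × 1.04 = 201452.3 Mb
gameplay capture: 8.676 Mbps × 6960 s × 1.04 = 62800.4 Mb
lecture capture: 4.576 Mbps × 5940 s × 1.04 = 28268.7 Mb
animated explainer: 3.976 Mbps × 720 s × 1.04 = 2977.2 Mb
Total: 295498.6 Mb = 36937.3 MB.
= 36.94 GB.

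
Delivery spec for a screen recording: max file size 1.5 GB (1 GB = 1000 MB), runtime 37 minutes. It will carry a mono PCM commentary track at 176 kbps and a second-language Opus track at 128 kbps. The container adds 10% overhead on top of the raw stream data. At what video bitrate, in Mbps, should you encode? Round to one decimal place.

4.6 Mbps

Budget: 1.5 GB = 12000.0 Mb.
Stream payload after overhead: 12000.0 / 1.10 = 10909.1 Mb.
37 min = 2220 s
Total bitrate budget: 10909.1 Mb / 2220 s = 4.914 Mbps.
Audio total: 176 + 128 = 304 kbps = 0.304 Mbps.
Video: 4.914 − 0.304 = 4.610 Mbps.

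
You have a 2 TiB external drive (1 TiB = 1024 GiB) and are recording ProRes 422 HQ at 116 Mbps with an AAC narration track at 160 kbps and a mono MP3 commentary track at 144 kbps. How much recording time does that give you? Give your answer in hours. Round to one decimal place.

42.0 hours

Audio total: 160 + 144 = 304 kbps = 0.304 Mbps.
Total bitrate: 116 + 0.304 = 116.304 Mbps.
Capacity: 2 TiB = 17,592,186 Mb.
Recording time: 17,592,186 / 116.304 = 151,260 s ≈ 42.0 hours.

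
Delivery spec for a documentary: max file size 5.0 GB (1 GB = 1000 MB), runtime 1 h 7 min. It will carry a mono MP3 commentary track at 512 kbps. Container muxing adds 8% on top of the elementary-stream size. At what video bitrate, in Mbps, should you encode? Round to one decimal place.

8.7 Mbps

Budget: 5.0 GB = 40000.0 Mb.
Stream payload after overhead: 40000.0 / 1.08 = 37037.0 Mb.
1 h 7 min = 67 min = 4020 s
Total bitrate budget: 37037.0 Mb / 4020 s = 9.213 Mbps.
Audio: 512 kbps = 0.512 Mbps.
Video: 9.213 − 0.512 = 8.701 Mbps.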